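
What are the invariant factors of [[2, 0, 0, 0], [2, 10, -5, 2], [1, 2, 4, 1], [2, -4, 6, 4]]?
(x - 6)^3(x - 2)

The Jordan structure of A has elementary divisors (x - 2), (x - 6)^3. Arranging the block sizes at each eigenvalue in decreasing order and taking row products gives the invariant factors.

Invariant factors (smallest first, each dividing the next): (x - 6)^3(x - 2).

Check: the last factor (x - 6)^3(x - 2) is the minimal polynomial, and the product (x - 6)^3(x - 2) is the characteristic polynomial.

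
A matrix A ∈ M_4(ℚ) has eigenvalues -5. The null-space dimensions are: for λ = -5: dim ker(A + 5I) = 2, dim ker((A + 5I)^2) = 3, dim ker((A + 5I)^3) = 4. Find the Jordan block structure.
Jordan blocks: (-5, 3), (-5, 1)

λ = -5: successive nullity increments [2, 1, 1] count blocks of size ≥ k; block sizes are [3, 1].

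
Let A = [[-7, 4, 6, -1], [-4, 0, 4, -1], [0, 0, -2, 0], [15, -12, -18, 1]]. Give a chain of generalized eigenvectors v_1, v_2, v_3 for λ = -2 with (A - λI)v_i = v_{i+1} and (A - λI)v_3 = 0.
v_1 = [[0, -1, 1, 1]]^T, v_2 = [[1, 1, 0, -3]]^T, v_3 = [[2, 1, 0, -6]]^T

We seek v_1 ∈ ker((A + 2I)^3) \ ker((A + 2I)^2), then set v_{i+1} = (A + 2I) v_i.

One such chain is v_1 = [[0, -1, 1, 1]]^T, v_2 = [[1, 1, 0, -3]]^T, v_3 = [[2, 1, 0, -6]]^T. Check: (A + 2I) v_3 = [[0, 0, 0, 0]]^T = 0.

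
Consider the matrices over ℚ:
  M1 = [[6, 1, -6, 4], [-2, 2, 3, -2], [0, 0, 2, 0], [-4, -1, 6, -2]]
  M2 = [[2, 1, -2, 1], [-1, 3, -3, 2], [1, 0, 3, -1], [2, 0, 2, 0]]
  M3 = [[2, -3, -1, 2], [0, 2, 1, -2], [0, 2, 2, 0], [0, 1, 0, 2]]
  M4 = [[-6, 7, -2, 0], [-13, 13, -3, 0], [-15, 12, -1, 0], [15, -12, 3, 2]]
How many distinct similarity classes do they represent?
Characteristic polynomials: χ_{M1} = (x - 2)^4, χ_{M2} = (x - 2)^4, χ_{M3} = (x - 2)^4, χ_{M4} = (x - 2)^4.

{M1, M2, M3, M4}: invariant factors x - 2, (x - 2)^3.

Matrices are similar if and only if their invariant-factor lists agree; the partition into similarity classes is {M1, M2, M3, M4}.

1 class: {M1, M2, M3, M4}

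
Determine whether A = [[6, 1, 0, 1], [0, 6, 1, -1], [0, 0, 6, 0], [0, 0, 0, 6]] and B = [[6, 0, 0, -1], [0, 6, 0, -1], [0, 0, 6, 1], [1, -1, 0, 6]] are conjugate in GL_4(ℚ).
Two matrices over a field are similar if and only if they have the same invariant factors.

Both A and B have characteristic polynomial (x - 6)^4 and minimal polynomial (x - 6)^3. Computing further, both have invariant factors x - 6, (x - 6)^3. Hence A and B are similar.

Yes.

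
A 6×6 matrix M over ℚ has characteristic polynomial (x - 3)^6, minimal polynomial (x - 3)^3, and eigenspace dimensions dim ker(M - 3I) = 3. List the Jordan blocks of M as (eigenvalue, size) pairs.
Jordan blocks: (3, 3), (3, 2), (3, 1)

λ = 3: algebraic multiplicity 6 (exponent in χ_M), largest block size 3 (exponent in m_M), 3 blocks (geometric multiplicity). These force block sizes [3, 2, 1].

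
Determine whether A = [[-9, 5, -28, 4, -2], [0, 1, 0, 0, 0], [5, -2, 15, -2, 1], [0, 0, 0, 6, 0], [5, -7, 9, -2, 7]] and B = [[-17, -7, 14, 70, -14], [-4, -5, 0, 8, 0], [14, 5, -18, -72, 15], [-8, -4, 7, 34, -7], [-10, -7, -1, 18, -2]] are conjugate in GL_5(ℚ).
trace(A) = 20 but trace(B) = -8. The trace is a similarity invariant, so A and B are not similar.

No.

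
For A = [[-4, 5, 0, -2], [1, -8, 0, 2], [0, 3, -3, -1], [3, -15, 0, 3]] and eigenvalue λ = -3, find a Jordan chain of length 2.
We seek v_1 ∈ ker((A + 3I)^2) \ ker(A + 3I), then set v_{i+1} = (A + 3I) v_i.

One such chain is v_1 = [[0, -1, 0, -3]]^T, v_2 = [[1, -1, 0, -3]]^T. Check: (A + 3I) v_2 = [[0, 0, 0, 0]]^T = 0.

v_1 = [[0, -1, 0, -3]]^T, v_2 = [[1, -1, 0, -3]]^T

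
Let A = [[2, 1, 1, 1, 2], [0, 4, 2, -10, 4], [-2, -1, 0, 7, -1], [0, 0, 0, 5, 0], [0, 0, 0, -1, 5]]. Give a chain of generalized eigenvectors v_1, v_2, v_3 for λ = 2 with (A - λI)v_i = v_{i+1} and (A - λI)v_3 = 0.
v_1 = [[0, 1, -1, 0, 0]]^T, v_2 = [[0, 0, 1, 0, 0]]^T, v_3 = [[1, 2, -2, 0, 0]]^T

We seek v_1 ∈ ker((A - 2I)^3) \ ker((A - 2I)^2), then set v_{i+1} = (A - 2I) v_i.

One such chain is v_1 = [[0, 1, -1, 0, 0]]^T, v_2 = [[0, 0, 1, 0, 0]]^T, v_3 = [[1, 2, -2, 0, 0]]^T. Check: (A - 2I) v_3 = [[0, 0, 0, 0, 0]]^T = 0.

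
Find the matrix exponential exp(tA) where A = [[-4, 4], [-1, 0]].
e^{tA} = [[(1 - 2*t)*e^{-2*t}, 4*t*e^{-2*t}], [-t*e^{-2*t}, (2*t + 1)*e^{-2*t}]]

A has Jordan form J = [[-2, 1], [0, -2]] with A = PJP^{-1}, so e^{tA} = P e^{tJ} P^{-1}.

For a Jordan block J_k(λ), e^{tJ_k(λ)} = e^{λt} · (I + tN + t^2 N^2/2! + ... + t^{k-1} N^{k-1}/(k-1)!) where N is the nilpotent superdiagonal part.

Assembling the blocks and conjugating back gives the entries of e^{tA} as shown above.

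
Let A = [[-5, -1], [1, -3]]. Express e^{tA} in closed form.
e^{tA} = [[(1 - t)*e^{-4*t}, -t*e^{-4*t}], [t*e^{-4*t}, (t + 1)*e^{-4*t}]]

A has Jordan form J = [[-4, 1], [0, -4]] with A = PJP^{-1}, so e^{tA} = P e^{tJ} P^{-1}.

For a Jordan block J_k(λ), e^{tJ_k(λ)} = e^{λt} · (I + tN + t^2 N^2/2! + ... + t^{k-1} N^{k-1}/(k-1)!) where N is the nilpotent superdiagonal part.

Assembling the blocks and conjugating back gives the entries of e^{tA} as shown above.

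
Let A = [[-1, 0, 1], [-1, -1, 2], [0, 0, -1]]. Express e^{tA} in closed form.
A has Jordan form J = [[-1, 1, 0], [0, -1, 1], [0, 0, -1]] with A = PJP^{-1}, so e^{tA} = P e^{tJ} P^{-1}.

For a Jordan block J_k(λ), e^{tJ_k(λ)} = e^{λt} · (I + tN + t^2 N^2/2! + ... + t^{k-1} N^{k-1}/(k-1)!) where N is the nilpotent superdiagonal part.

Assembling the blocks and conjugating back gives the entries of e^{tA} as shown above.

e^{tA} = [[e^{-t}, 0, t*e^{-t}], [-t*e^{-t}, e^{-t}, t*(4 - t)*e^{-t}/2], [0, 0, e^{-t}]]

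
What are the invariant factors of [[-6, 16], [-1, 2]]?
(x + 2)^2

The Jordan structure of A has elementary divisors (x + 2)^2. Arranging the block sizes at each eigenvalue in decreasing order and taking row products gives the invariant factors.

Invariant factors (smallest first, each dividing the next): (x + 2)^2.

Check: the last factor (x + 2)^2 is the minimal polynomial, and the product (x + 2)^2 is the characteristic polynomial.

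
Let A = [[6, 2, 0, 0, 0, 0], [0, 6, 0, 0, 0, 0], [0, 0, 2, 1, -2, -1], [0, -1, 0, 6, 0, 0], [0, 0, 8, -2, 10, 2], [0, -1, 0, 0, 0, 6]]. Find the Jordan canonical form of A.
J = [[6, 1, 0, 0, 0, 0], [0, 6, 0, 0, 0, 0], [0, 0, 6, 1, 0, 0], [0, 0, 0, 6, 0, 0], [0, 0, 0, 0, 6, 0], [0, 0, 0, 0, 0, 6]]

The characteristic polynomial is det(xI - A) = (x - 6)^6, so the eigenvalues are 6 (algebraic multiplicity 6).

For λ = 6: rank(A - 6I) = 2, rank((A - 6I)^2) = 0. The eigenspace has dimension 6 - 2 = 4, so there are 4 Jordan blocks; the rank sequence gives block sizes [2, 2, 1, 1].

Assembling the blocks gives the Jordan form J above.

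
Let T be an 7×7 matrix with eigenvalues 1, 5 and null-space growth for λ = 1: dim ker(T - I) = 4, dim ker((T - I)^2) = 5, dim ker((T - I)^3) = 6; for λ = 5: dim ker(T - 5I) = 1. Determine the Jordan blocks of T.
λ = 1: successive nullity increments [4, 1, 1] count blocks of size ≥ k; block sizes are [3, 1, 1, 1].
λ = 5: successive nullity increments [1] count blocks of size ≥ k; block sizes are [1].

Jordan blocks: (1, 3), (1, 1), (1, 1), (1, 1), (5, 1)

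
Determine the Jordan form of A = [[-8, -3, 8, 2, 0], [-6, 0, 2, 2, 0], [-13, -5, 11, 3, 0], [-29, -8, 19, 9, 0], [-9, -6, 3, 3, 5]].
The characteristic polynomial is det(xI - A) = (x - 5)(x - 4)^2(x - 2)^2, so the eigenvalues are 2 (algebraic multiplicity 2), 4 (algebraic multiplicity 2), 5 (algebraic multiplicity 1).

For λ = 2: rank(A - 2I) = 4, rank((A - 2I)^2) = 3. The eigenspace has dimension 5 - 4 = 1, so there is 1 Jordan block; the rank sequence gives block sizes [2].

For λ = 4: rank(A - 4I) = 4, rank((A - 4I)^2) = 3. The eigenspace has dimension 5 - 4 = 1, so there is 1 Jordan block; the rank sequence gives block sizes [2].

For λ = 5: algebraic multiplicity 1 gives one 1×1 block.

Assembling the blocks gives the Jordan form J above.

J = [[2, 1, 0, 0, 0], [0, 2, 0, 0, 0], [0, 0, 4, 1, 0], [0, 0, 0, 4, 0], [0, 0, 0, 0, 5]]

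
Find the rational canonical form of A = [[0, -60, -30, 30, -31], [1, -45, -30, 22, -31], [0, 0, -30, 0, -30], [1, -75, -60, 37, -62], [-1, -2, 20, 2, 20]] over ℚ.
R = [[0, -15, 0, 0, 0], [1, -8, 0, 0, 0], [0, 0, 0, 0, -30], [0, 0, 1, 0, -31], [0, 0, 0, 1, -10]]

The invariant factors of A (the non-unit diagonal entries of the Smith normal form of xI - A over ℚ[x]) are (x + 3)(x + 5), (x + 2)(x + 3)(x + 5), each dividing the next. The characteristic polynomial is their product, (x + 2)(x + 3)^2(x + 5)^2.

The rational canonical form is the block-diagonal matrix of companion matrices C(f_i):
R = [[0, -15, 0, 0, 0], [1, -8, 0, 0, 0], [0, 0, 0, 0, -30], [0, 0, 1, 0, -31], [0, 0, 0, 1, -10]].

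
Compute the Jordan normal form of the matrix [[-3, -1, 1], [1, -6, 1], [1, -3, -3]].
The characteristic polynomial is det(xI - A) = (x + 4)^3, so the eigenvalues are -4 (algebraic multiplicity 3).

For λ = -4: rank(A + 4I) = 2, rank((A + 4I)^2) = 1, rank((A + 4I)^3) = 0. The eigenspace has dimension 3 - 2 = 1, so there is 1 Jordan block; the rank sequence gives block sizes [3].

Assembling the blocks gives the Jordan form J above.

J = [[-4, 1, 0], [0, -4, 1], [0, 0, -4]]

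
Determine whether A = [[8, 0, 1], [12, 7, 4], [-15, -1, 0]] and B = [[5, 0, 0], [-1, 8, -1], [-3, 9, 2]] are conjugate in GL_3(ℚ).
Both have characteristic polynomial (x - 5)^3, but the minimal polynomial of A is (x - 5)^3 while the minimal polynomial of B is (x - 5)^2. The minimal polynomial is a similarity invariant, so A and B are not similar.

No.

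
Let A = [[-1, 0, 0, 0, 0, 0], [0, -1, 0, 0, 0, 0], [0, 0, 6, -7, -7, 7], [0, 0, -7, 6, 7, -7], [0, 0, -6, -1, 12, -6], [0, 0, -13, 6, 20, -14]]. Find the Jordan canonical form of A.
The characteristic polynomial is det(xI - A) = (x - 6)^2(x + 1)^4, so the eigenvalues are -1 (algebraic multiplicity 4), 6 (algebraic multiplicity 2).

For λ = -1: rank(A + I) = 2. The eigenspace has dimension 6 - 2 = 4, so there are 4 Jordan blocks; the rank sequence gives block sizes [1, 1, 1, 1].

For λ = 6: rank(A - 6I) = 5, rank((A - 6I)^2) = 4. The eigenspace has dimension 6 - 5 = 1, so there is 1 Jordan block; the rank sequence gives block sizes [2].

Assembling the blocks gives the Jordan form J above.

J = [[-1, 0, 0, 0, 0, 0], [0, -1, 0, 0, 0, 0], [0, 0, -1, 0, 0, 0], [0, 0, 0, -1, 0, 0], [0, 0, 0, 0, 6, 1], [0, 0, 0, 0, 0, 6]]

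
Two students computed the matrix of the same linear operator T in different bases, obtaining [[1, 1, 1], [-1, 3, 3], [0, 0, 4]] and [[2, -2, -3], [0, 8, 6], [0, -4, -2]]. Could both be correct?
Two matrices over a field are similar if and only if they have the same invariant factors.

Both A and B have characteristic polynomial (x - 4)(x - 2)^2 and minimal polynomial (x - 4)(x - 2)^2. Computing further, both have invariant factors (x - 4)(x - 2)^2. Hence A and B are similar.

Yes.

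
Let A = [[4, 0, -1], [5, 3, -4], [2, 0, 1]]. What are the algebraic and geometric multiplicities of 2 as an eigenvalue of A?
algebraic multiplicity 1, geometric multiplicity 1

The characteristic polynomial is (x - 3)^2(x - 2), so the factor x - 2 appears with exponent 1: the algebraic multiplicity is 1.

rank(A - 2I) = 2, so the eigenspace has dimension 3 - 2 = 1: the geometric multiplicity is 1.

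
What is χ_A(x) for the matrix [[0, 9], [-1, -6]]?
xI - A = [[x, -9], [1, x + 6]].

Expanding det(xI - A) along the first row:
det(xI - A) = + (x)·det([[x + 6]]) - (-9)·det([[1]]).

Evaluating gives χ_A(x) = x^2 + 6x + 9 = (x + 3)^2.

χ_A(x) = (x + 3)^2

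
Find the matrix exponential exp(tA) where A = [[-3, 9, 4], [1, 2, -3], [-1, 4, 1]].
A has Jordan form J = [[0, 1, 0], [0, 0, 1], [0, 0, 0]] with A = PJP^{-1}, so e^{tA} = P e^{tJ} P^{-1}.

For a Jordan block J_k(λ), e^{tJ_k(λ)} = e^{λt} · (I + tN + t^2 N^2/2! + ... + t^{k-1} N^{k-1}/(k-1)!) where N is the nilpotent superdiagonal part.

Assembling the blocks and conjugating back gives the entries of e^{tA} as shown above.

e^{tA} = [[7*t^2 - 3*t + 1, t*(7*t + 18)/2, t*(8 - 35*t)/2], [t*(t + 1), t^2/2 + 2*t + 1, t*(-5*t - 6)/2], [t*(3*t - 1), t*(3*t + 8)/2, -15*t^2/2 + t + 1]]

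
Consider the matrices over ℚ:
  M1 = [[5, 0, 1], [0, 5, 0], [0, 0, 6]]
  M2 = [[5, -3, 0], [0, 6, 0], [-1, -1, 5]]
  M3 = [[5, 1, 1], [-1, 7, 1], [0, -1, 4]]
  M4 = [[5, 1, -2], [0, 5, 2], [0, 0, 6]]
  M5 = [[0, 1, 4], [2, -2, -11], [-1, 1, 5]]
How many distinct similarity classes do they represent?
Characteristic polynomials: χ_{M1} = (x - 6)(x - 5)^2, χ_{M2} = (x - 6)(x - 5)^2, χ_{M3} = (x - 6)(x - 5)^2, χ_{M4} = (x - 6)(x - 5)^2, χ_{M5} = (x - 1)^3.

{M1}: invariant factors x - 5, (x - 6)(x - 5).

{M2, M3, M4}: invariant factors (x - 6)(x - 5)^2.

{M5}: invariant factors (x - 1)^3.

Matrices are similar if and only if their invariant-factor lists agree; the partition into similarity classes is {M1}, {M2, M3, M4}, {M5}.

3 classes: {M1}, {M2, M3, M4}, {M5}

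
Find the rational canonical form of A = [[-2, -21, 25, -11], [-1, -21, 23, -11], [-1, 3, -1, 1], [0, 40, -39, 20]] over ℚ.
The invariant factors of A (the non-unit diagonal entries of the Smith normal form of xI - A over ℚ[x]) are (x + 4)(x^3 - x + 3), each dividing the next. The characteristic polynomial is their product, (x + 4)(x^3 - x + 3).

The rational canonical form is the block-diagonal matrix of companion matrices C(f_i):
R = [[0, 0, 0, -12], [1, 0, 0, 1], [0, 1, 0, 1], [0, 0, 1, -4]].

Note the characteristic polynomial does not split into linear factors over ℚ, so A has no Jordan form over ℚ; the rational canonical form exists over any field.

R = [[0, 0, 0, -12], [1, 0, 0, 1], [0, 1, 0, 1], [0, 0, 1, -4]]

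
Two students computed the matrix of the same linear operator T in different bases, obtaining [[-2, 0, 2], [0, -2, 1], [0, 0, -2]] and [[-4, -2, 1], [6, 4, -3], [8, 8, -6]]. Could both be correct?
Two matrices over a field are similar if and only if they have the same invariant factors.

Both A and B have characteristic polynomial (x + 2)^3 and minimal polynomial (x + 2)^2. Computing further, both have invariant factors x + 2, (x + 2)^2. Hence A and B are similar.

Yes.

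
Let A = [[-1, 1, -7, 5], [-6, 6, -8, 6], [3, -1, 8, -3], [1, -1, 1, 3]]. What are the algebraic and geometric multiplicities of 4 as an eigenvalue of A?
algebraic multiplicity 4, geometric multiplicity 2

The characteristic polynomial is (x - 4)^4, so the factor x - 4 appears with exponent 4: the algebraic multiplicity is 4.

rank(A - 4I) = 2, so the eigenspace has dimension 4 - 2 = 2: the geometric multiplicity is 2.

Since 2 < 4, A is not diagonalizable.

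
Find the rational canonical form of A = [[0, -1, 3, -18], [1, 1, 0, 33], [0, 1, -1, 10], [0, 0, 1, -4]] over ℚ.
R = [[0, 0, 0, 0], [1, 0, 0, 25], [0, 1, 0, 10], [0, 0, 1, -4]]

The invariant factors of A (the non-unit diagonal entries of the Smith normal form of xI - A over ℚ[x]) are x(x + 5)(x^2 - x - 5), each dividing the next. The characteristic polynomial is their product, x(x + 5)(x^2 - x - 5).

The rational canonical form is the block-diagonal matrix of companion matrices C(f_i):
R = [[0, 0, 0, 0], [1, 0, 0, 25], [0, 1, 0, 10], [0, 0, 1, -4]].

Note the characteristic polynomial does not split into linear factors over ℚ, so A has no Jordan form over ℚ; the rational canonical form exists over any field.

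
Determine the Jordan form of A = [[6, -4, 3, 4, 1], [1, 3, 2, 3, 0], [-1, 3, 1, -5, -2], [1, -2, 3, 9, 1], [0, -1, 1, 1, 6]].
The characteristic polynomial is det(xI - A) = (x - 5)^5, so the eigenvalues are 5 (algebraic multiplicity 5).

For λ = 5: rank(A - 5I) = 3, rank((A - 5I)^2) = 1, rank((A - 5I)^3) = 0. The eigenspace has dimension 5 - 3 = 2, so there are 2 Jordan blocks; the rank sequence gives block sizes [3, 2].

Assembling the blocks gives the Jordan form J above.

J = [[5, 1, 0, 0, 0], [0, 5, 1, 0, 0], [0, 0, 5, 0, 0], [0, 0, 0, 5, 1], [0, 0, 0, 0, 5]]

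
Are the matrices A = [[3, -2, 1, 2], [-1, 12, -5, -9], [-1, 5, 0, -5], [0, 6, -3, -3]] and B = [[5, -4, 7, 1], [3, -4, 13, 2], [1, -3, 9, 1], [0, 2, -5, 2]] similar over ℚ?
Two matrices over a field are similar if and only if they have the same invariant factors.

Both A and B have characteristic polynomial (x - 3)^4 and minimal polynomial (x - 3)^3. Computing further, both have invariant factors x - 3, (x - 3)^3. Hence A and B are similar.

Yes.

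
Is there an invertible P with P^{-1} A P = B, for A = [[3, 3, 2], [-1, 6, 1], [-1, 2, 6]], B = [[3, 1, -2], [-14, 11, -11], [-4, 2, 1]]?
Yes.

Two matrices over a field are similar if and only if they have the same invariant factors.

Both A and B have characteristic polynomial (x - 5)^3 and minimal polynomial (x - 5)^3. Computing further, both have invariant factors (x - 5)^3. Hence A and B are similar.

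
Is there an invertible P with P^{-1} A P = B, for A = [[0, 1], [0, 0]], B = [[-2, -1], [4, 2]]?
Two matrices over a field are similar if and only if they have the same invariant factors.

Both A and B have characteristic polynomial x^2 and minimal polynomial x^2. Computing further, both have invariant factors x^2. Hence A and B are similar.

Yes.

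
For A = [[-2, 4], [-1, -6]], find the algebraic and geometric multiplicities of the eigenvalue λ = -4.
The characteristic polynomial is (x + 4)^2, so the factor x + 4 appears with exponent 2: the algebraic multiplicity is 2.

rank(A + 4I) = 1, so the eigenspace has dimension 2 - 1 = 1: the geometric multiplicity is 1.

Since 1 < 2, A is not diagonalizable.

algebraic multiplicity 2, geometric multiplicity 1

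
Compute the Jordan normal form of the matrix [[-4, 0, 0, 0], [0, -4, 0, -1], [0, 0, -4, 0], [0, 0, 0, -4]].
J = [[-4, 1, 0, 0], [0, -4, 0, 0], [0, 0, -4, 0], [0, 0, 0, -4]]

The characteristic polynomial is det(xI - A) = (x + 4)^4, so the eigenvalues are -4 (algebraic multiplicity 4).

For λ = -4: rank(A + 4I) = 1, rank((A + 4I)^2) = 0. The eigenspace has dimension 4 - 1 = 3, so there are 3 Jordan blocks; the rank sequence gives block sizes [2, 1, 1].

Assembling the blocks gives the Jordan form J above.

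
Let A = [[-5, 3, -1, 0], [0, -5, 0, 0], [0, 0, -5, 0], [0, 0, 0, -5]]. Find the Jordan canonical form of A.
The characteristic polynomial is det(xI - A) = (x + 5)^4, so the eigenvalues are -5 (algebraic multiplicity 4).

For λ = -5: rank(A + 5I) = 1, rank((A + 5I)^2) = 0. The eigenspace has dimension 4 - 1 = 3, so there are 3 Jordan blocks; the rank sequence gives block sizes [2, 1, 1].

Assembling the blocks gives the Jordan form J above.

J = [[-5, 1, 0, 0], [0, -5, 0, 0], [0, 0, -5, 0], [0, 0, 0, -5]]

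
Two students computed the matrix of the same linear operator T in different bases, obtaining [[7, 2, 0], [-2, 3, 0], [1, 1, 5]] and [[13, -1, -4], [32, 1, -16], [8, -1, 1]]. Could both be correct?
Yes.

Two matrices over a field are similar if and only if they have the same invariant factors.

Both A and B have characteristic polynomial (x - 5)^3 and minimal polynomial (x - 5)^2. Computing further, both have invariant factors x - 5, (x - 5)^2. Hence A and B are similar.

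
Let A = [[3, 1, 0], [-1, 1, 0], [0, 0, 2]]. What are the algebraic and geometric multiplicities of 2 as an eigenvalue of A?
algebraic multiplicity 3, geometric multiplicity 2

The characteristic polynomial is (x - 2)^3, so the factor x - 2 appears with exponent 3: the algebraic multiplicity is 3.

rank(A - 2I) = 1, so the eigenspace has dimension 3 - 1 = 2: the geometric multiplicity is 2.

Since 2 < 3, A is not diagonalizable.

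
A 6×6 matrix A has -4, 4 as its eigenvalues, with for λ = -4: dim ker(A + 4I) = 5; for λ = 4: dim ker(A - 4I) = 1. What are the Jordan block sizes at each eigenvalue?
Jordan blocks: (-4, 1), (-4, 1), (-4, 1), (-4, 1), (-4, 1), (4, 1)

λ = -4: successive nullity increments [5] count blocks of size ≥ k; block sizes are [1, 1, 1, 1, 1].
λ = 4: successive nullity increments [1] count blocks of size ≥ k; block sizes are [1].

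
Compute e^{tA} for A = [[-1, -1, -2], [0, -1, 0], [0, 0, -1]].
A has Jordan form J = [[-1, 1, 0], [0, -1, 0], [0, 0, -1]] with A = PJP^{-1}, so e^{tA} = P e^{tJ} P^{-1}.

For a Jordan block J_k(λ), e^{tJ_k(λ)} = e^{λt} · (I + tN + t^2 N^2/2! + ... + t^{k-1} N^{k-1}/(k-1)!) where N is the nilpotent superdiagonal part.

Assembling the blocks and conjugating back gives the entries of e^{tA} as shown above.

e^{tA} = [[e^{-t}, -t*e^{-t}, -2*t*e^{-t}], [0, e^{-t}, 0], [0, 0, e^{-t}]]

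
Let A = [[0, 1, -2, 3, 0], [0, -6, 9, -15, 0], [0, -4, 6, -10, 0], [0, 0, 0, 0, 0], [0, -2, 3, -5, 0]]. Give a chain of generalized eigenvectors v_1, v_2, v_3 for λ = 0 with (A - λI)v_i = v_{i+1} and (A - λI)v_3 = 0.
We seek v_1 ∈ ker(A^3) \ ker(A^2), then set v_{i+1} = A v_i.

One such chain is v_1 = [[0, 2, 1, 0, 0]]^T, v_2 = [[0, -3, -2, 0, -1]]^T, v_3 = [[1, 0, 0, 0, 0]]^T. Check: A v_3 = [[0, 0, 0, 0, 0]]^T = 0.

v_1 = [[0, 2, 1, 0, 0]]^T, v_2 = [[0, -3, -2, 0, -1]]^T, v_3 = [[1, 0, 0, 0, 0]]^T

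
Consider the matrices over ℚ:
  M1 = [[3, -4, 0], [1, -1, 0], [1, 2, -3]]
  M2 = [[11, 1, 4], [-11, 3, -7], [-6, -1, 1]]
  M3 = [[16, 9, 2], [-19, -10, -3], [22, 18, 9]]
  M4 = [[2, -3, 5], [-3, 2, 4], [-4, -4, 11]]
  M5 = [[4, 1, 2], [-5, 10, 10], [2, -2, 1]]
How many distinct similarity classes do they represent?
Characteristic polynomials: χ_{M1} = (x - 1)^2(x + 3), χ_{M2} = (x - 5)^3, χ_{M3} = (x - 5)^3, χ_{M4} = (x - 5)^3, χ_{M5} = (x - 5)^3.

{M1}: invariant factors (x - 1)^2(x + 3).

{M2, M3, M4}: invariant factors (x - 5)^3.

{M5}: invariant factors x - 5, (x - 5)^2.

Matrices are similar if and only if their invariant-factor lists agree; the partition into similarity classes is {M1}, {M2, M3, M4}, {M5}.

3 classes: {M1}, {M2, M3, M4}, {M5}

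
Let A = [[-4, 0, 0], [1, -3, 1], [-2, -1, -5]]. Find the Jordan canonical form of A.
J = [[-4, 1, 0], [0, -4, 1], [0, 0, -4]]

The characteristic polynomial is det(xI - A) = (x + 4)^3, so the eigenvalues are -4 (algebraic multiplicity 3).

For λ = -4: rank(A + 4I) = 2, rank((A + 4I)^2) = 1, rank((A + 4I)^3) = 0. The eigenspace has dimension 3 - 2 = 1, so there is 1 Jordan block; the rank sequence gives block sizes [3].

Assembling the blocks gives the Jordan form J above.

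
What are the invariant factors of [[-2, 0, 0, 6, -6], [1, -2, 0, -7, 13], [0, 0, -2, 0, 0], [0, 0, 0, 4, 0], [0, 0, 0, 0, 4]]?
(x - 4)(x + 2), (x - 4)(x + 2)^2

The Jordan structure of A has elementary divisors (x + 2)^2, (x + 2), (x - 4), (x - 4). Arranging the block sizes at each eigenvalue in decreasing order and taking row products gives the invariant factors.

Invariant factors (smallest first, each dividing the next): (x - 4)(x + 2), (x - 4)(x + 2)^2.

Check: the last factor (x - 4)(x + 2)^2 is the minimal polynomial, and the product (x - 4)^2(x + 2)^3 is the characteristic polynomial.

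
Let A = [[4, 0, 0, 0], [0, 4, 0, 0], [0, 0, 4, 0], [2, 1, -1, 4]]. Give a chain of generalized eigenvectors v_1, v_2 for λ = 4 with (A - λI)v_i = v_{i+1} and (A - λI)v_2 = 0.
v_1 = [[0, 1, 0, 0]]^T, v_2 = [[0, 0, 0, 1]]^T

We seek v_1 ∈ ker((A - 4I)^2) \ ker(A - 4I), then set v_{i+1} = (A - 4I) v_i.

One such chain is v_1 = [[0, 1, 0, 0]]^T, v_2 = [[0, 0, 0, 1]]^T. Check: (A - 4I) v_2 = [[0, 0, 0, 0]]^T = 0.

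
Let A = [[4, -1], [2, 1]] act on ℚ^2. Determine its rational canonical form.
R = [[0, -6], [1, 5]]

The invariant factors of A (the non-unit diagonal entries of the Smith normal form of xI - A over ℚ[x]) are (x - 3)(x - 2), each dividing the next. The characteristic polynomial is their product, (x - 3)(x - 2).

The rational canonical form is the block-diagonal matrix of companion matrices C(f_i):
R = [[0, -6], [1, 5]].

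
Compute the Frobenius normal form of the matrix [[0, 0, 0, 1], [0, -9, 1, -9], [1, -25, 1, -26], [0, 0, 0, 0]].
The invariant factors of A (the non-unit diagonal entries of the Smith normal form of xI - A over ℚ[x]) are x^2(x + 4)^2, each dividing the next. The characteristic polynomial is their product, x^2(x + 4)^2.

The rational canonical form is the block-diagonal matrix of companion matrices C(f_i):
R = [[0, 0, 0, 0], [1, 0, 0, 0], [0, 1, 0, -16], [0, 0, 1, -8]].

R = [[0, 0, 0, 0], [1, 0, 0, 0], [0, 1, 0, -16], [0, 0, 1, -8]]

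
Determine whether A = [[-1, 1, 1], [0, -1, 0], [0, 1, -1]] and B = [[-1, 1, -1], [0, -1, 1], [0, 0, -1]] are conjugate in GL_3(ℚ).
Two matrices over a field are similar if and only if they have the same invariant factors.

Both A and B have characteristic polynomial (x + 1)^3 and minimal polynomial (x + 1)^3. Computing further, both have invariant factors (x + 1)^3. Hence A and B are similar.

Yes.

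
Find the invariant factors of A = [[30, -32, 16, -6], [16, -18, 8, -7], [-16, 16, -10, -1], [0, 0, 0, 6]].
x + 2, (x - 6)^2(x + 2)

The Jordan structure of A has elementary divisors (x + 2), (x + 2), (x - 6)^2. Arranging the block sizes at each eigenvalue in decreasing order and taking row products gives the invariant factors.

Invariant factors (smallest first, each dividing the next): x + 2, (x - 6)^2(x + 2).

Check: the last factor (x - 6)^2(x + 2) is the minimal polynomial, and the product (x - 6)^2(x + 2)^2 is the characteristic polynomial.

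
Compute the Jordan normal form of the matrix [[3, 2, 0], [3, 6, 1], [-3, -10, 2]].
J = [[3, 0, 0], [0, 4, 1], [0, 0, 4]]

The characteristic polynomial is det(xI - A) = (x - 4)^2(x - 3), so the eigenvalues are 3 (algebraic multiplicity 1), 4 (algebraic multiplicity 2).

For λ = 3: algebraic multiplicity 1 gives one 1×1 block.

For λ = 4: rank(A - 4I) = 2, rank((A - 4I)^2) = 1. The eigenspace has dimension 3 - 2 = 1, so there is 1 Jordan block; the rank sequence gives block sizes [2].

Assembling the blocks gives the Jordan form J above.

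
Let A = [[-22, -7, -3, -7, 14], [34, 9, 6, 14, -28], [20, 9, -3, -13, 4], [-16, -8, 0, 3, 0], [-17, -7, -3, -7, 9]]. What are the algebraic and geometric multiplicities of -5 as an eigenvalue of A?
The characteristic polynomial is x(x - 3)^2(x + 5)^2, so the factor x + 5 appears with exponent 2: the algebraic multiplicity is 2.

rank(A + 5I) = 3, so the eigenspace has dimension 5 - 3 = 2: the geometric multiplicity is 2.

algebraic multiplicity 2, geometric multiplicity 2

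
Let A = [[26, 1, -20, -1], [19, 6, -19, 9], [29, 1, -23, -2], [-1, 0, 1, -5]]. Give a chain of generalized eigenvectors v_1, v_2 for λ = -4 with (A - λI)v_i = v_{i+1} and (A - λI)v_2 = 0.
We seek v_1 ∈ ker((A + 4I)^2) \ ker(A + 4I), then set v_{i+1} = (A + 4I) v_i.

One such chain is v_1 = [[0, -1, 0, 1]]^T, v_2 = [[-2, -1, -3, -1]]^T. Check: (A + 4I) v_2 = [[0, 0, 0, 0]]^T = 0.

v_1 = [[0, -1, 0, 1]]^T, v_2 = [[-2, -1, -3, -1]]^T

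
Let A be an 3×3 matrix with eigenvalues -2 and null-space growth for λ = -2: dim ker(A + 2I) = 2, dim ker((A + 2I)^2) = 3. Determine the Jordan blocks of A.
λ = -2: successive nullity increments [2, 1] count blocks of size ≥ k; block sizes are [2, 1].

Jordan blocks: (-2, 2), (-2, 1)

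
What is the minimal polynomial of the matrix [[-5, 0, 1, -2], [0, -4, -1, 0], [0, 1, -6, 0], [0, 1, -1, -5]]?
The characteristic polynomial factors as (x + 5)^4. The minimal polynomial is ∏(x - λ)^{k_λ} where k_λ is the size of the largest Jordan block at λ.

For λ = -5: rank(A + 5I) = 2, and the largest Jordan block has size 3 (the smallest k with rank((A + 5I)^k) = rank((A + 5I)^(k+1))).

So m_A(x) = (x + 5)^3.

m_A(x) = (x + 5)^3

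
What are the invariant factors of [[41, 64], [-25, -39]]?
The Jordan structure of A has elementary divisors (x - 1)^2. Arranging the block sizes at each eigenvalue in decreasing order and taking row products gives the invariant factors.

Invariant factors (smallest first, each dividing the next): (x - 1)^2.

Check: the last factor (x - 1)^2 is the minimal polynomial, and the product (x - 1)^2 is the characteristic polynomial.

(x - 1)^2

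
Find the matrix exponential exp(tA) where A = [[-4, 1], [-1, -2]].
e^{tA} = [[(1 - t)*e^{-3*t}, t*e^{-3*t}], [-t*e^{-3*t}, (t + 1)*e^{-3*t}]]

A has Jordan form J = [[-3, 1], [0, -3]] with A = PJP^{-1}, so e^{tA} = P e^{tJ} P^{-1}.

For a Jordan block J_k(λ), e^{tJ_k(λ)} = e^{λt} · (I + tN + t^2 N^2/2! + ... + t^{k-1} N^{k-1}/(k-1)!) where N is the nilpotent superdiagonal part.

Assembling the blocks and conjugating back gives the entries of e^{tA} as shown above.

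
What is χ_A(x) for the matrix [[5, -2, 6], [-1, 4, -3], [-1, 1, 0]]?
xI - A = [[x - 5, 2, -6], [1, x - 4, 3], [1, -1, x]].

Expanding det(xI - A) along the first row:
det(xI - A) = + (x - 5)·det([[x - 4, 3], [-1, x]]) - (2)·det([[1, 3], [1, x]]) + (-6)·det([[1, x - 4], [1, -1]]).

Evaluating gives χ_A(x) = x^3 - 9x^2 + 27x - 27 = (x - 3)^3.

χ_A(x) = (x - 3)^3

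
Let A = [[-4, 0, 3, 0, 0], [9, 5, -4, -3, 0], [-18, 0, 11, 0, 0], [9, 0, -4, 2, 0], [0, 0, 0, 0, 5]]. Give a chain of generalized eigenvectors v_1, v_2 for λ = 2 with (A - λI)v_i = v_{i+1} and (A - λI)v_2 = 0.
v_1 = [[1, -1, 2, -1, 0]]^T, v_2 = [[0, 1, 0, 1, 0]]^T

We seek v_1 ∈ ker((A - 2I)^2) \ ker(A - 2I), then set v_{i+1} = (A - 2I) v_i.

One such chain is v_1 = [[1, -1, 2, -1, 0]]^T, v_2 = [[0, 1, 0, 1, 0]]^T. Check: (A - 2I) v_2 = [[0, 0, 0, 0, 0]]^T = 0.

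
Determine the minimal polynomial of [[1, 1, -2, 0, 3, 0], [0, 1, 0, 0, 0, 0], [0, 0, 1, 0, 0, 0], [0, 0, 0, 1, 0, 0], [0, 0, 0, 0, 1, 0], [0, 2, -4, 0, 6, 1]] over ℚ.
m_A(x) = (x - 1)^2

The characteristic polynomial factors as (x - 1)^6. The minimal polynomial is ∏(x - λ)^{k_λ} where k_λ is the size of the largest Jordan block at λ.

For λ = 1: rank(A - I) = 1, and the largest Jordan block has size 2 (the smallest k with rank((A - I)^k) = rank((A - I)^(k+1))).

So m_A(x) = (x - 1)^2.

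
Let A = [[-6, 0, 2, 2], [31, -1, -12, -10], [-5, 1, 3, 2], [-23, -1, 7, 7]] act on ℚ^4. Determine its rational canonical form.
The invariant factors of A (the non-unit diagonal entries of the Smith normal form of xI - A over ℚ[x]) are (x - 2)(x - 1)^2(x + 1), each dividing the next. The characteristic polynomial is their product, (x - 2)(x - 1)^2(x + 1).

The rational canonical form is the block-diagonal matrix of companion matrices C(f_i):
R = [[0, 0, 0, 2], [1, 0, 0, -3], [0, 1, 0, -1], [0, 0, 1, 3]].

R = [[0, 0, 0, 2], [1, 0, 0, -3], [0, 1, 0, -1], [0, 0, 1, 3]]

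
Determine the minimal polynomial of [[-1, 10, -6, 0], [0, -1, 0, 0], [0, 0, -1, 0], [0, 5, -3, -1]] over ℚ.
m_A(x) = (x + 1)^2

The characteristic polynomial factors as (x + 1)^4. The minimal polynomial is ∏(x - λ)^{k_λ} where k_λ is the size of the largest Jordan block at λ.

For λ = -1: rank(A + I) = 1, and the largest Jordan block has size 2 (the smallest k with rank((A + I)^k) = rank((A + I)^(k+1))).

So m_A(x) = (x + 1)^2.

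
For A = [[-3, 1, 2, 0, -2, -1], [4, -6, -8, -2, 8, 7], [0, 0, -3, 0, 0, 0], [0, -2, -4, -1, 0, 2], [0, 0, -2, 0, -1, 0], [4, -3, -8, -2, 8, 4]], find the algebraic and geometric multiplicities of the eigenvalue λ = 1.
The characteristic polynomial is (x - 1)(x + 1)^2(x + 3)^3, so the factor x - 1 appears with exponent 1: the algebraic multiplicity is 1.

rank(A - I) = 5, so the eigenspace has dimension 6 - 5 = 1: the geometric multiplicity is 1.

algebraic multiplicity 1, geometric multiplicity 1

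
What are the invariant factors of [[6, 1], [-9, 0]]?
The Jordan structure of A has elementary divisors (x - 3)^2. Arranging the block sizes at each eigenvalue in decreasing order and taking row products gives the invariant factors.

Invariant factors (smallest first, each dividing the next): (x - 3)^2.

Check: the last factor (x - 3)^2 is the minimal polynomial, and the product (x - 3)^2 is the characteristic polynomial.

(x - 3)^2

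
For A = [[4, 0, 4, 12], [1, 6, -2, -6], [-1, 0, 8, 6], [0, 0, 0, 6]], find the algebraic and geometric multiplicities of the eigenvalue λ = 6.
algebraic multiplicity 4, geometric multiplicity 3

The characteristic polynomial is (x - 6)^4, so the factor x - 6 appears with exponent 4: the algebraic multiplicity is 4.

rank(A - 6I) = 1, so the eigenspace has dimension 4 - 1 = 3: the geometric multiplicity is 3.

Since 3 < 4, A is not diagonalizable.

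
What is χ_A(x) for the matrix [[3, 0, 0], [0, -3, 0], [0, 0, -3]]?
χ_A(x) = (x - 3)(x + 3)^2

xI - A = [[x - 3, 0, 0], [0, x + 3, 0], [0, 0, x + 3]].

Expanding det(xI - A) along the first row:
det(xI - A) = + (x - 3)·det([[x + 3, 0], [0, x + 3]]) - (0)·det([[0, 0], [0, x + 3]]) + (0)·det([[0, x + 3], [0, 0]]).

Evaluating gives χ_A(x) = x^3 + 3x^2 - 9x - 27 = (x - 3)(x + 3)^2.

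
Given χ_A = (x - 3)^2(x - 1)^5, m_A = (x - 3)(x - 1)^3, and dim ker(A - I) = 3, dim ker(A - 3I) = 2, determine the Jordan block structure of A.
λ = 1: algebraic multiplicity 5 (exponent in χ_A), largest block size 3 (exponent in m_A), 3 blocks (geometric multiplicity). These force block sizes [3, 1, 1].
λ = 3: algebraic multiplicity 2 (exponent in χ_A), largest block size 1 (exponent in m_A), 2 blocks (geometric multiplicity). These force block sizes [1, 1].

Jordan blocks: (1, 3), (1, 1), (1, 1), (3, 1), (3, 1)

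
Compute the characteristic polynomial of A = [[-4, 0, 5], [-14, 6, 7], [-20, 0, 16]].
xI - A = [[x + 4, 0, -5], [14, x - 6, -7], [20, 0, x - 16]].

Expanding det(xI - A) along the first row:
det(xI - A) = + (x + 4)·det([[x - 6, -7], [0, x - 16]]) - (0)·det([[14, -7], [20, x - 16]]) + (-5)·det([[14, x - 6], [20, 0]]).

Evaluating gives χ_A(x) = x^3 - 18x^2 + 108x - 216 = (x - 6)^3.

χ_A(x) = (x - 6)^3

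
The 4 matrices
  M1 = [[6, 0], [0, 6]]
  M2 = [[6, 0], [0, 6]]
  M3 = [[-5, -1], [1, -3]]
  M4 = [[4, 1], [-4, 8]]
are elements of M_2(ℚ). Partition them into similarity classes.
3 classes: {M1, M2}, {M3}, {M4}

Characteristic polynomials: χ_{M1} = (x - 6)^2, χ_{M2} = (x - 6)^2, χ_{M3} = (x + 4)^2, χ_{M4} = (x - 6)^2.

{M1, M2}: invariant factors x - 6, x - 6.

{M3}: invariant factors (x + 4)^2.

{M4}: invariant factors (x - 6)^2.

Matrices are similar if and only if their invariant-factor lists agree; the partition into similarity classes is {M1, M2}, {M3}, {M4}.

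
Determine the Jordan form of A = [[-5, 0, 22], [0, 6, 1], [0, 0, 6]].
J = [[-5, 0, 0], [0, 6, 1], [0, 0, 6]]

The characteristic polynomial is det(xI - A) = (x - 6)^2(x + 5), so the eigenvalues are -5 (algebraic multiplicity 1), 6 (algebraic multiplicity 2).

For λ = -5: algebraic multiplicity 1 gives one 1×1 block.

For λ = 6: rank(A - 6I) = 2, rank((A - 6I)^2) = 1. The eigenspace has dimension 3 - 2 = 1, so there is 1 Jordan block; the rank sequence gives block sizes [2].

Assembling the blocks gives the Jordan form J above.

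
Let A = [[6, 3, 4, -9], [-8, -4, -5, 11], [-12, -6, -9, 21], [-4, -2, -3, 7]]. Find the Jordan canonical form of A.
J = [[0, 1, 0, 0], [0, 0, 0, 0], [0, 0, 0, 1], [0, 0, 0, 0]]

The characteristic polynomial is det(xI - A) = x^4, so the eigenvalues are 0 (algebraic multiplicity 4).

For λ = 0: rank(A) = 2, rank(A^2) = 0. The eigenspace has dimension 4 - 2 = 2, so there are 2 Jordan blocks; the rank sequence gives block sizes [2, 2].

Assembling the blocks gives the Jordan form J above.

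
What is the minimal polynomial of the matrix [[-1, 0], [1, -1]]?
The characteristic polynomial factors as (x + 1)^2. The minimal polynomial is ∏(x - λ)^{k_λ} where k_λ is the size of the largest Jordan block at λ.

For λ = -1: rank(A + I) = 1, and the largest Jordan block has size 2 (the smallest k with rank((A + I)^k) = rank((A + I)^(k+1))).

So m_A(x) = (x + 1)^2.

m_A(x) = (x + 1)^2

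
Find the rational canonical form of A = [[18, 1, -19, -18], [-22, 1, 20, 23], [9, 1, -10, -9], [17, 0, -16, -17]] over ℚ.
The invariant factors of A (the non-unit diagonal entries of the Smith normal form of xI - A over ℚ[x]) are (x^2 + 4x - 3)^2, each dividing the next. The characteristic polynomial is their product, (x^2 + 4x - 3)^2.

The rational canonical form is the block-diagonal matrix of companion matrices C(f_i):
R = [[0, 0, 0, -9], [1, 0, 0, 24], [0, 1, 0, -10], [0, 0, 1, -8]].

Note the characteristic polynomial does not split into linear factors over ℚ, so A has no Jordan form over ℚ; the rational canonical form exists over any field.

R = [[0, 0, 0, -9], [1, 0, 0, 24], [0, 1, 0, -10], [0, 0, 1, -8]]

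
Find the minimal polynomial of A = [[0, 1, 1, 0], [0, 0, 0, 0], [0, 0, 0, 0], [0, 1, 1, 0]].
The characteristic polynomial factors as x^4. The minimal polynomial is ∏(x - λ)^{k_λ} where k_λ is the size of the largest Jordan block at λ.

For λ = 0: rank(A) = 1, and the largest Jordan block has size 2 (the smallest k with rank(A^k) = rank(A^(k+1))).

So m_A(x) = x^2.

m_A(x) = x^2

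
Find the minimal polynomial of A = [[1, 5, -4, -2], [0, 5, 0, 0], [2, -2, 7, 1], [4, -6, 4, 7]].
m_A(x) = (x - 5)^2

The characteristic polynomial factors as (x - 5)^4. The minimal polynomial is ∏(x - λ)^{k_λ} where k_λ is the size of the largest Jordan block at λ.

For λ = 5: rank(A - 5I) = 2, and the largest Jordan block has size 2 (the smallest k with rank((A - 5I)^k) = rank((A - 5I)^(k+1))).

So m_A(x) = (x - 5)^2.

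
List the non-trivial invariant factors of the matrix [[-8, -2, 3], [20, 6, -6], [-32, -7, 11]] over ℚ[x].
The Jordan structure of A has elementary divisors (x - 2)^2, (x - 5). Arranging the block sizes at each eigenvalue in decreasing order and taking row products gives the invariant factors.

Invariant factors (smallest first, each dividing the next): (x - 5)(x - 2)^2.

Check: the last factor (x - 5)(x - 2)^2 is the minimal polynomial, and the product (x - 5)(x - 2)^2 is the characteristic polynomial.

(x - 5)(x - 2)^2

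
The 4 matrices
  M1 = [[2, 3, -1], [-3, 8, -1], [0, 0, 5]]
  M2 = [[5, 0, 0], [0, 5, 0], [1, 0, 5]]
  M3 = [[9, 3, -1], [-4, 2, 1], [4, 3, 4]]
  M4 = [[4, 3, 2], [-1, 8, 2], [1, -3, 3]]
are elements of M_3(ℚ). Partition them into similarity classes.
Characteristic polynomials: χ_{M1} = (x - 5)^3, χ_{M2} = (x - 5)^3, χ_{M3} = (x - 5)^3, χ_{M4} = (x - 5)^3.

{M1, M2, M3, M4}: invariant factors x - 5, (x - 5)^2.

Matrices are similar if and only if their invariant-factor lists agree; the partition into similarity classes is {M1, M2, M3, M4}.

1 class: {M1, M2, M3, M4}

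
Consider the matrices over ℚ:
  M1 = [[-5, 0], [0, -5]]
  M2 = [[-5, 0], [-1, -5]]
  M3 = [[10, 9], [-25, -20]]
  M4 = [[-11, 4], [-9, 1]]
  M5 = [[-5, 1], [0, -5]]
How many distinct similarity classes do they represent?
2 classes: {M1}, {M2, M3, M4, M5}

Characteristic polynomials: χ_{M1} = (x + 5)^2, χ_{M2} = (x + 5)^2, χ_{M3} = (x + 5)^2, χ_{M4} = (x + 5)^2, χ_{M5} = (x + 5)^2.

{M1}: invariant factors x + 5, x + 5.

{M2, M3, M4, M5}: invariant factors (x + 5)^2.

Matrices are similar if and only if their invariant-factor lists agree; the partition into similarity classes is {M1}, {M2, M3, M4, M5}.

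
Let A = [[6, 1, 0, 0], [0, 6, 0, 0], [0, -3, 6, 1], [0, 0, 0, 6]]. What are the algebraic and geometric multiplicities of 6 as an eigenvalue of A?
The characteristic polynomial is (x - 6)^4, so the factor x - 6 appears with exponent 4: the algebraic multiplicity is 4.

rank(A - 6I) = 2, so the eigenspace has dimension 4 - 2 = 2: the geometric multiplicity is 2.

Since 2 < 4, A is not diagonalizable.

algebraic multiplicity 4, geometric multiplicity 2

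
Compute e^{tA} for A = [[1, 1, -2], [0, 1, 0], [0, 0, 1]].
e^{tA} = [[e^{t}, t*e^{t}, -2*t*e^{t}], [0, e^{t}, 0], [0, 0, e^{t}]]

A has Jordan form J = [[1, 1, 0], [0, 1, 0], [0, 0, 1]] with A = PJP^{-1}, so e^{tA} = P e^{tJ} P^{-1}.

For a Jordan block J_k(λ), e^{tJ_k(λ)} = e^{λt} · (I + tN + t^2 N^2/2! + ... + t^{k-1} N^{k-1}/(k-1)!) where N is the nilpotent superdiagonal part.

Assembling the blocks and conjugating back gives the entries of e^{tA} as shown above.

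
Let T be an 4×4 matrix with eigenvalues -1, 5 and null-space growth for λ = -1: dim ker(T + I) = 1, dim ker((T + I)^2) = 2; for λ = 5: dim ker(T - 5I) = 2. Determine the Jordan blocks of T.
λ = -1: successive nullity increments [1, 1] count blocks of size ≥ k; block sizes are [2].
λ = 5: successive nullity increments [2] count blocks of size ≥ k; block sizes are [1, 1].

Jordan blocks: (-1, 2), (5, 1), (5, 1)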